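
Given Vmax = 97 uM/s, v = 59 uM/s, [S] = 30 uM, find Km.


Km = [S] * (Vmax - v) / v
Km = 30 * (97 - 59) / 59
Km = 19.322 uM

19.322 uM


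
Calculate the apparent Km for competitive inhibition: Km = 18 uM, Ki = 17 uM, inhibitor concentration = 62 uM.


Km_app = Km * (1 + [I]/Ki)
Km_app = 18 * (1 + 62/17)
Km_app = 83.6471 uM

83.6471 uM


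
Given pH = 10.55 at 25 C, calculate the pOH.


pOH = 14 - pH
pOH = 14 - 10.55
pOH = 3.45

3.45


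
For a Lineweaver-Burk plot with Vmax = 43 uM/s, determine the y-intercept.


y-intercept = 1/Vmax
= 1/43
= 0.0233 s/uM

0.0233 s/uM


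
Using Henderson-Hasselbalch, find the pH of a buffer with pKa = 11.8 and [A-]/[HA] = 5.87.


pH = pKa + log10([A-]/[HA])
pH = 11.8 + log10(5.87)
pH = 12.5686

12.5686


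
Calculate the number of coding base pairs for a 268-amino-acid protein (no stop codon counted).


Each amino acid = 1 codon = 3 bp
bp = 268 * 3 = 804 bp

804 bp


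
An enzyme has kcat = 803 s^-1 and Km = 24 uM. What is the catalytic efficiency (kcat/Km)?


Catalytic efficiency = kcat / Km
= 803 / 24
= 33.4583 uM^-1*s^-1

33.4583 uM^-1*s^-1


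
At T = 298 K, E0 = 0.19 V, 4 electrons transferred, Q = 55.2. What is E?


E = E0 - (RT/nF) * ln(Q)
E = 0.19 - (8.314 * 298 / (4 * 96485)) * ln(55.2)
E = 0.1643 V

0.1643 V


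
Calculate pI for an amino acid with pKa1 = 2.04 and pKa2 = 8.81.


pI = (pKa1 + pKa2) / 2
pI = (2.04 + 8.81) / 2
pI = 5.425

5.425


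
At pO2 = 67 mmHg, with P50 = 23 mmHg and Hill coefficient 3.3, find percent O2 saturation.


Y = pO2^n / (P50^n + pO2^n)
Y = 67^3.3 / (23^3.3 + 67^3.3)
Y = 97.15%

97.15%


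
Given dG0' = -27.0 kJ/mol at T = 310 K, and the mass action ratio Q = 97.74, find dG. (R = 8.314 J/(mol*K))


dG = dG0' + RT * ln(Q) / 1000
dG = -27.0 + 8.314 * 310 * ln(97.74) / 1000
dG = -15.1898 kJ/mol

-15.1898 kJ/mol


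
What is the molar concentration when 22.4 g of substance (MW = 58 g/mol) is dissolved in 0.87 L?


C = (mass / MW) / volume
C = (22.4 / 58) / 0.87
C = 0.4439 M

0.4439 M


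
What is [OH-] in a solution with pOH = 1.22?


[OH-] = 10^(-pOH)
[OH-] = 10^(-1.22)
[OH-] = 0.0603 M

0.0603 M


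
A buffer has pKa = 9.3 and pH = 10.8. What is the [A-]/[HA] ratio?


[A-]/[HA] = 10^(pH - pKa)
= 10^(10.8 - 9.3)
= 31.6228

31.6228


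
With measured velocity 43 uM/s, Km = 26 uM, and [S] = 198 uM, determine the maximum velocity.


Vmax = v * (Km + [S]) / [S]
Vmax = 43 * (26 + 198) / 198
Vmax = 48.6465 uM/s

48.6465 uM/s


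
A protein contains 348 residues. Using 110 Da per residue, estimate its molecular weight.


MW = n_residues * 110 Da
MW = 348 * 110
MW = 38280 Da

38280 Da


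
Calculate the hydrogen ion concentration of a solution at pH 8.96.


[H+] = 10^(-pH)
[H+] = 10^(-8.96)
[H+] = 1.096e-09 M

1.096e-09 M


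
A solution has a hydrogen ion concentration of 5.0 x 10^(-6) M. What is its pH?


pH = -log10([H+])
pH = -log10(5.0 x 10^(-6))
pH = 5.301

5.301


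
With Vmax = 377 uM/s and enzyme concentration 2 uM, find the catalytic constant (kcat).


kcat = Vmax / [E]t
kcat = 377 / 2
kcat = 188.5 s^-1

188.5 s^-1


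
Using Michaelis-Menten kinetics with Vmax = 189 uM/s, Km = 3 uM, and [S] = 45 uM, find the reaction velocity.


v = Vmax * [S] / (Km + [S])
v = 189 * 45 / (3 + 45)
v = 177.1875 uM/s

177.1875 uM/s


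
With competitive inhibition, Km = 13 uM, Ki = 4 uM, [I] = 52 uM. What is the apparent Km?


Km_app = Km * (1 + [I]/Ki)
Km_app = 13 * (1 + 52/4)
Km_app = 182.0 uM

182.0 uM


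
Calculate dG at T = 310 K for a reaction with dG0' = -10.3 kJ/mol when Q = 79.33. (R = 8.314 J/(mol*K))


dG = dG0' + RT * ln(Q) / 1000
dG = -10.3 + 8.314 * 310 * ln(79.33) / 1000
dG = 0.9723 kJ/mol

0.9723 kJ/mol


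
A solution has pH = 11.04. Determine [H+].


[H+] = 10^(-pH)
[H+] = 10^(-11.04)
[H+] = 9.120e-12 M

9.120e-12 M


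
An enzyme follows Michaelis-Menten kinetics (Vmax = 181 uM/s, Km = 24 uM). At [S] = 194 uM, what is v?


v = Vmax * [S] / (Km + [S])
v = 181 * 194 / (24 + 194)
v = 161.0734 uM/s

161.0734 uM/s


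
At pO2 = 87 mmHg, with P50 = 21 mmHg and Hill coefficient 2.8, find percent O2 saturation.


Y = pO2^n / (P50^n + pO2^n)
Y = 87^2.8 / (21^2.8 + 87^2.8)
Y = 98.17%

98.17%


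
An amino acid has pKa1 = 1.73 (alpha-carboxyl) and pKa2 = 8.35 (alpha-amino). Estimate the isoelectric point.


pI = (pKa1 + pKa2) / 2
pI = (1.73 + 8.35) / 2
pI = 5.04

5.04


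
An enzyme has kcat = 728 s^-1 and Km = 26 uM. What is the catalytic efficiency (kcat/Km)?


Catalytic efficiency = kcat / Km
= 728 / 26
= 28.0 uM^-1*s^-1

28.0 uM^-1*s^-1


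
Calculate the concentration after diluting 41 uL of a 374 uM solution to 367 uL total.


C2 = C1 * V1 / V2
C2 = 374 * 41 / 367
C2 = 41.782 uM

41.782 uM


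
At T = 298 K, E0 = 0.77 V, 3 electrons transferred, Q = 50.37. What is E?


E = E0 - (RT/nF) * ln(Q)
E = 0.77 - (8.314 * 298 / (3 * 96485)) * ln(50.37)
E = 0.7365 V

0.7365 V


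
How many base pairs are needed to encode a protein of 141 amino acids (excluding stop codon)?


Each amino acid = 1 codon = 3 bp
bp = 141 * 3 = 423 bp

423 bp


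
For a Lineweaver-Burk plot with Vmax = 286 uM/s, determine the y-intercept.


y-intercept = 1/Vmax
= 1/286
= 0.0035 s/uM

0.0035 s/uM


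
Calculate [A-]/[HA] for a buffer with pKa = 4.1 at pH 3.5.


[A-]/[HA] = 10^(pH - pKa)
= 10^(3.5 - 4.1)
= 0.2512

0.2512


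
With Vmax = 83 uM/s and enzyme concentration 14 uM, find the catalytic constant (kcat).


kcat = Vmax / [E]t
kcat = 83 / 14
kcat = 5.9286 s^-1

5.9286 s^-1


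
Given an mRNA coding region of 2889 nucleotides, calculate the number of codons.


codons = nucleotides / 3
codons = 2889 / 3 = 963

963


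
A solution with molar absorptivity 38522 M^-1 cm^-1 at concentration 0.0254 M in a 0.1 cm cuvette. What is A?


A = epsilon * c * l
A = 38522 * 0.0254 * 0.1
A = 97.8459

97.8459


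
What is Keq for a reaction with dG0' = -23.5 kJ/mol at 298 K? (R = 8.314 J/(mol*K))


Keq = exp(-dG0 * 1000 / (R * T))
Keq = exp(-(-23.5) * 1000 / (8.314 * 298))
Keq = 13162.046

13162.046


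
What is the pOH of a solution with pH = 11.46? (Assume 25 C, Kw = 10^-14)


pOH = 14 - pH
pOH = 14 - 11.46
pOH = 2.54

2.54


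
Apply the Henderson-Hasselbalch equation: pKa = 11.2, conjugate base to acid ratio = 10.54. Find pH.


pH = pKa + log10([A-]/[HA])
pH = 11.2 + log10(10.54)
pH = 12.2228

12.2228


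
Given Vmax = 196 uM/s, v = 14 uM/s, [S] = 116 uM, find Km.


Km = [S] * (Vmax - v) / v
Km = 116 * (196 - 14) / 14
Km = 1508.0 uM

1508.0 uM


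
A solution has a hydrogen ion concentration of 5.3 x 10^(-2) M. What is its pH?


pH = -log10([H+])
pH = -log10(5.3 x 10^(-2))
pH = 1.2757

1.2757


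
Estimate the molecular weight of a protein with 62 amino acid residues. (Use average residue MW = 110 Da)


MW = n_residues * 110 Da
MW = 62 * 110
MW = 6820 Da

6820 Da


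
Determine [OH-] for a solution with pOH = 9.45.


[OH-] = 10^(-pOH)
[OH-] = 10^(-9.45)
[OH-] = 3.548e-10 M

3.548e-10 M


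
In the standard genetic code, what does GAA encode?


Standard genetic code lookup.
Codon GAA -> Glu

Glu


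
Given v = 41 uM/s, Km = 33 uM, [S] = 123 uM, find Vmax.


Vmax = v * (Km + [S]) / [S]
Vmax = 41 * (33 + 123) / 123
Vmax = 52.0 uM/s

52.0 uM/s


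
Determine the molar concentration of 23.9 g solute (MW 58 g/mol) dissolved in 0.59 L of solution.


C = (mass / MW) / volume
C = (23.9 / 58) / 0.59
C = 0.6984 M

0.6984 M


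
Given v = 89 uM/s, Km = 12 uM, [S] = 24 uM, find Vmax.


Vmax = v * (Km + [S]) / [S]
Vmax = 89 * (12 + 24) / 24
Vmax = 133.5 uM/s

133.5 uM/s


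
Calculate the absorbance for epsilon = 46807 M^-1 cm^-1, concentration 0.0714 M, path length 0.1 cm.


A = epsilon * c * l
A = 46807 * 0.0714 * 0.1
A = 334.202

334.202


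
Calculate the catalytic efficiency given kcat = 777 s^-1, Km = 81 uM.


Catalytic efficiency = kcat / Km
= 777 / 81
= 9.5926 uM^-1*s^-1

9.5926 uM^-1*s^-1


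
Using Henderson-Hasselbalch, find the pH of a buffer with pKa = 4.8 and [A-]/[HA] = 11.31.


pH = pKa + log10([A-]/[HA])
pH = 4.8 + log10(11.31)
pH = 5.8535

5.8535


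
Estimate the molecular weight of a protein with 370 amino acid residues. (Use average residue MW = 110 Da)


MW = n_residues * 110 Da
MW = 370 * 110
MW = 40700 Da

40700 Da


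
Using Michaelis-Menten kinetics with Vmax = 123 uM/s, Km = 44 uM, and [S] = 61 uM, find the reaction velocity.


v = Vmax * [S] / (Km + [S])
v = 123 * 61 / (44 + 61)
v = 71.4571 uM/s

71.4571 uM/s


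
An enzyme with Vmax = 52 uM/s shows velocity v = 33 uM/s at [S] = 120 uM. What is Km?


Km = [S] * (Vmax - v) / v
Km = 120 * (52 - 33) / 33
Km = 69.0909 uM

69.0909 uM


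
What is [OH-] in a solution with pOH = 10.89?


[OH-] = 10^(-pOH)
[OH-] = 10^(-10.89)
[OH-] = 1.288e-11 M

1.288e-11 M


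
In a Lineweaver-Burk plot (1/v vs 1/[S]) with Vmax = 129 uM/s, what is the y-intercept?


y-intercept = 1/Vmax
= 1/129
= 0.0078 s/uM

0.0078 s/uM


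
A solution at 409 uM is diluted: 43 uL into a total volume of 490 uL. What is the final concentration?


C2 = C1 * V1 / V2
C2 = 409 * 43 / 490
C2 = 35.8918 uM

35.8918 uM


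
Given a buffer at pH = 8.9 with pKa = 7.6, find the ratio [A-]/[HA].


[A-]/[HA] = 10^(pH - pKa)
= 10^(8.9 - 7.6)
= 19.9526

19.9526


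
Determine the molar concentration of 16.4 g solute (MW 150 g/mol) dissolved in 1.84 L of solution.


C = (mass / MW) / volume
C = (16.4 / 150) / 1.84
C = 0.0594 M

0.0594 M


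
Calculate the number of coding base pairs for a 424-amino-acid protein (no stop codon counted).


Each amino acid = 1 codon = 3 bp
bp = 424 * 3 = 1272 bp

1272 bp


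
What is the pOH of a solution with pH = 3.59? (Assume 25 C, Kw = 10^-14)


pOH = 14 - pH
pOH = 14 - 3.59
pOH = 10.41

10.41


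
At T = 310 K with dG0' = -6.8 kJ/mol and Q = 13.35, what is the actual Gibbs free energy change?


dG = dG0' + RT * ln(Q) / 1000
dG = -6.8 + 8.314 * 310 * ln(13.35) / 1000
dG = -0.1208 kJ/mol

-0.1208 kJ/mol


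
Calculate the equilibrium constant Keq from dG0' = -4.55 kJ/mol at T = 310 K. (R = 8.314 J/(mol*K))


Keq = exp(-dG0 * 1000 / (R * T))
Keq = exp(-(-4.55) * 1000 / (8.314 * 310))
Keq = 5.8438

5.8438


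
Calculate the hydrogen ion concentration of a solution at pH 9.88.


[H+] = 10^(-pH)
[H+] = 10^(-9.88)
[H+] = 1.318e-10 M

1.318e-10 M


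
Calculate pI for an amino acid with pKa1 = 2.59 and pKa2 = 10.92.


pI = (pKa1 + pKa2) / 2
pI = (2.59 + 10.92) / 2
pI = 6.755

6.755


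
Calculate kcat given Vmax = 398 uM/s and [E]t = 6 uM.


kcat = Vmax / [E]t
kcat = 398 / 6
kcat = 66.3333 s^-1

66.3333 s^-1


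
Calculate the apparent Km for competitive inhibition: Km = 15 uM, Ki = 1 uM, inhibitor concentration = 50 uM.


Km_app = Km * (1 + [I]/Ki)
Km_app = 15 * (1 + 50/1)
Km_app = 765.0 uM

765.0 uM


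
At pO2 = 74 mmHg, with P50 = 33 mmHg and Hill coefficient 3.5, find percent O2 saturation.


Y = pO2^n / (P50^n + pO2^n)
Y = 74^3.5 / (33^3.5 + 74^3.5)
Y = 94.41%

94.41%


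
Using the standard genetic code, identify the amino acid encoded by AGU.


Standard genetic code lookup.
Codon AGU -> Ser

Ser


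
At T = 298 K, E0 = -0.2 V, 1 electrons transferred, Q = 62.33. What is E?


E = E0 - (RT/nF) * ln(Q)
E = -0.2 - (8.314 * 298 / (1 * 96485)) * ln(62.33)
E = -0.3061 V

-0.3061 V


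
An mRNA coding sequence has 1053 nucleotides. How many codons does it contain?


codons = nucleotides / 3
codons = 1053 / 3 = 351

351


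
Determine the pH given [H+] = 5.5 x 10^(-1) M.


pH = -log10([H+])
pH = -log10(5.5 x 10^(-1))
pH = 0.2596

0.2596


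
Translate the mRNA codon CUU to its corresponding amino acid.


Standard genetic code lookup.
Codon CUU -> Leu

Leu


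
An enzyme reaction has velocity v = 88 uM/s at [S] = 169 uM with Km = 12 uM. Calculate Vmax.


Vmax = v * (Km + [S]) / [S]
Vmax = 88 * (12 + 169) / 169
Vmax = 94.2485 uM/s

94.2485 uM/s


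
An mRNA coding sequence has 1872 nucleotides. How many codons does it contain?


codons = nucleotides / 3
codons = 1872 / 3 = 624

624


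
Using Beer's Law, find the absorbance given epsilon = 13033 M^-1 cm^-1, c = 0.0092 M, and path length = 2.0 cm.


A = epsilon * c * l
A = 13033 * 0.0092 * 2.0
A = 239.8072

239.8072


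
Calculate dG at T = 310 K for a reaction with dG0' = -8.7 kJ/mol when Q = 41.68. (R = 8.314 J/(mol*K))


dG = dG0' + RT * ln(Q) / 1000
dG = -8.7 + 8.314 * 310 * ln(41.68) / 1000
dG = 0.9135 kJ/mol

0.9135 kJ/mol


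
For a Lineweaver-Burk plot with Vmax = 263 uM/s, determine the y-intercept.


y-intercept = 1/Vmax
= 1/263
= 0.0038 s/uM

0.0038 s/uM


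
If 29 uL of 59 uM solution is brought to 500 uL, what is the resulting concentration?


C2 = C1 * V1 / V2
C2 = 59 * 29 / 500
C2 = 3.422 uM

3.422 uM


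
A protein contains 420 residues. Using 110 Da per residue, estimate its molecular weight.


MW = n_residues * 110 Da
MW = 420 * 110
MW = 46200 Da

46200 Da


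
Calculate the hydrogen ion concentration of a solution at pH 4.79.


[H+] = 10^(-pH)
[H+] = 10^(-4.79)
[H+] = 1.622e-05 M

1.622e-05 M


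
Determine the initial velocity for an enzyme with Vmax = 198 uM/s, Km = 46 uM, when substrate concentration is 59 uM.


v = Vmax * [S] / (Km + [S])
v = 198 * 59 / (46 + 59)
v = 111.2571 uM/s

111.2571 uM/s


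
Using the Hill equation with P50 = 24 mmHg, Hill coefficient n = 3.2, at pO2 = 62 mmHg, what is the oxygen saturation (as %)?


Y = pO2^n / (P50^n + pO2^n)
Y = 62^3.2 / (24^3.2 + 62^3.2)
Y = 95.42%

95.42%


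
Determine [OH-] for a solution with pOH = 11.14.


[OH-] = 10^(-pOH)
[OH-] = 10^(-11.14)
[OH-] = 7.244e-12 M

7.244e-12 M


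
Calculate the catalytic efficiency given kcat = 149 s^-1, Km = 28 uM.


Catalytic efficiency = kcat / Km
= 149 / 28
= 5.3214 uM^-1*s^-1

5.3214 uM^-1*s^-1


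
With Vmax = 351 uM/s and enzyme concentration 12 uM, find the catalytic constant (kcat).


kcat = Vmax / [E]t
kcat = 351 / 12
kcat = 29.25 s^-1

29.25 s^-1


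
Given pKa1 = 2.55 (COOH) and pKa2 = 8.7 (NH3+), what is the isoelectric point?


pI = (pKa1 + pKa2) / 2
pI = (2.55 + 8.7) / 2
pI = 5.625

5.625


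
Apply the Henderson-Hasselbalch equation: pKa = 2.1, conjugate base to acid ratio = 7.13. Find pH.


pH = pKa + log10([A-]/[HA])
pH = 2.1 + log10(7.13)
pH = 2.9531

2.9531


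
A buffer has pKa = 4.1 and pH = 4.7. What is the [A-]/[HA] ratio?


[A-]/[HA] = 10^(pH - pKa)
= 10^(4.7 - 4.1)
= 3.9811

3.9811


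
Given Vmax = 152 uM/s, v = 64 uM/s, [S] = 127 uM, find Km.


Km = [S] * (Vmax - v) / v
Km = 127 * (152 - 64) / 64
Km = 174.625 uM

174.625 uM


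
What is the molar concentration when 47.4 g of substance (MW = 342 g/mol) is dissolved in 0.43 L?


C = (mass / MW) / volume
C = (47.4 / 342) / 0.43
C = 0.3223 M

0.3223 M


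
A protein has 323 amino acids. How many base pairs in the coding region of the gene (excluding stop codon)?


Each amino acid = 1 codon = 3 bp
bp = 323 * 3 = 969 bp

969 bp


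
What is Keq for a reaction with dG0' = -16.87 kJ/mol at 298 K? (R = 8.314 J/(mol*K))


Keq = exp(-dG0 * 1000 / (R * T))
Keq = exp(-(-16.87) * 1000 / (8.314 * 298))
Keq = 906.042

906.042


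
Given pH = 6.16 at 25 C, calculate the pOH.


pOH = 14 - pH
pOH = 14 - 6.16
pOH = 7.84

7.84


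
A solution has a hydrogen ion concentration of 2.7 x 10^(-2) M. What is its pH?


pH = -log10([H+])
pH = -log10(2.7 x 10^(-2))
pH = 1.5686

1.5686


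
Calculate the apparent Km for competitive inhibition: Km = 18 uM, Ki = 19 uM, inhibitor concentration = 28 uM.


Km_app = Km * (1 + [I]/Ki)
Km_app = 18 * (1 + 28/19)
Km_app = 44.5263 uM

44.5263 uM


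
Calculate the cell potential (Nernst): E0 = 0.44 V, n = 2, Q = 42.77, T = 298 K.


E = E0 - (RT/nF) * ln(Q)
E = 0.44 - (8.314 * 298 / (2 * 96485)) * ln(42.77)
E = 0.3918 V

0.3918 V


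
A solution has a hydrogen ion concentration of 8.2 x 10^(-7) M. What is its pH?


pH = -log10([H+])
pH = -log10(8.2 x 10^(-7))
pH = 6.0862

6.0862


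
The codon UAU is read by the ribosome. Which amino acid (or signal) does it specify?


Standard genetic code lookup.
Codon UAU -> Tyr

Tyr


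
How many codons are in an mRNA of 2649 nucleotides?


codons = nucleotides / 3
codons = 2649 / 3 = 883

883


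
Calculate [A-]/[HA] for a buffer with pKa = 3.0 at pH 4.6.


[A-]/[HA] = 10^(pH - pKa)
= 10^(4.6 - 3.0)
= 39.8107

39.8107


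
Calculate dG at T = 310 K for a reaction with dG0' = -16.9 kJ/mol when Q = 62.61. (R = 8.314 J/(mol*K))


dG = dG0' + RT * ln(Q) / 1000
dG = -16.9 + 8.314 * 310 * ln(62.61) / 1000
dG = -6.2377 kJ/mol

-6.2377 kJ/mol


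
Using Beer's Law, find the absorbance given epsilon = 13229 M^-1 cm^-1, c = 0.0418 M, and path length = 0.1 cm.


A = epsilon * c * l
A = 13229 * 0.0418 * 0.1
A = 55.2972

55.2972


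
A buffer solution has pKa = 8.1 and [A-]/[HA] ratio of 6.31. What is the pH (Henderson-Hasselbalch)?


pH = pKa + log10([A-]/[HA])
pH = 8.1 + log10(6.31)
pH = 8.9

8.9


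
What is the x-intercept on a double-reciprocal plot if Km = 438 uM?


x-intercept = -1/Km
= -1/438
= -0.0023 1/uM

-0.0023 1/uM


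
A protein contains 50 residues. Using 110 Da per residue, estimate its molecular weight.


MW = n_residues * 110 Da
MW = 50 * 110
MW = 5500 Da

5500 Da


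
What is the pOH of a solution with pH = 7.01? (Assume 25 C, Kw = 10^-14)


pOH = 14 - pH
pOH = 14 - 7.01
pOH = 6.99

6.99


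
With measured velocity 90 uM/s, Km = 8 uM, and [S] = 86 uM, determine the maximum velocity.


Vmax = v * (Km + [S]) / [S]
Vmax = 90 * (8 + 86) / 86
Vmax = 98.3721 uM/s

98.3721 uM/s


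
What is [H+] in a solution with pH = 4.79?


[H+] = 10^(-pH)
[H+] = 10^(-4.79)
[H+] = 1.622e-05 M

1.622e-05 M


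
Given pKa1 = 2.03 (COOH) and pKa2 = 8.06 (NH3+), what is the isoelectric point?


pI = (pKa1 + pKa2) / 2
pI = (2.03 + 8.06) / 2
pI = 5.045

5.045


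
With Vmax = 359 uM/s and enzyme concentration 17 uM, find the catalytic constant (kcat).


kcat = Vmax / [E]t
kcat = 359 / 17
kcat = 21.1176 s^-1

21.1176 s^-1


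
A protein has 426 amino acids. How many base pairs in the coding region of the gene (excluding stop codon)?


Each amino acid = 1 codon = 3 bp
bp = 426 * 3 = 1278 bp

1278 bp


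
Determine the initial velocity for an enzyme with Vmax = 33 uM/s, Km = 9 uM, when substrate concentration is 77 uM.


v = Vmax * [S] / (Km + [S])
v = 33 * 77 / (9 + 77)
v = 29.5465 uM/s

29.5465 uM/s


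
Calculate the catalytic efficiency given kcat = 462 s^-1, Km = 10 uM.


Catalytic efficiency = kcat / Km
= 462 / 10
= 46.2 uM^-1*s^-1

46.2 uM^-1*s^-1


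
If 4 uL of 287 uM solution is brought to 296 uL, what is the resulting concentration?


C2 = C1 * V1 / V2
C2 = 287 * 4 / 296
C2 = 3.8784 uM

3.8784 uM


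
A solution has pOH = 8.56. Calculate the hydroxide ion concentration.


[OH-] = 10^(-pOH)
[OH-] = 10^(-8.56)
[OH-] = 2.754e-09 M

2.754e-09 M


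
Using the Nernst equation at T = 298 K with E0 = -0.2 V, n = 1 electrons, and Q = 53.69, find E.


E = E0 - (RT/nF) * ln(Q)
E = -0.2 - (8.314 * 298 / (1 * 96485)) * ln(53.69)
E = -0.3023 V

-0.3023 V


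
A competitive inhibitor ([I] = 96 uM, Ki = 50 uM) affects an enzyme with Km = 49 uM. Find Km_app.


Km_app = Km * (1 + [I]/Ki)
Km_app = 49 * (1 + 96/50)
Km_app = 143.08 uM

143.08 uM


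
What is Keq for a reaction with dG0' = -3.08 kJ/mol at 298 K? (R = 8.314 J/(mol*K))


Keq = exp(-dG0 * 1000 / (R * T))
Keq = exp(-(-3.08) * 1000 / (8.314 * 298))
Keq = 3.4665

3.4665


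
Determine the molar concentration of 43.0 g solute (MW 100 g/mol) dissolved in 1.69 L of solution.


C = (mass / MW) / volume
C = (43.0 / 100) / 1.69
C = 0.2544 M

0.2544 M


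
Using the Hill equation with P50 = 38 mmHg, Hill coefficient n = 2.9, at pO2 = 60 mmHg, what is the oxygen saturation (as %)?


Y = pO2^n / (P50^n + pO2^n)
Y = 60^2.9 / (38^2.9 + 60^2.9)
Y = 78.99%

78.99%


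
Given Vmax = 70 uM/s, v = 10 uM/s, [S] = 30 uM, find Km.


Km = [S] * (Vmax - v) / v
Km = 30 * (70 - 10) / 10
Km = 180.0 uM

180.0 uM


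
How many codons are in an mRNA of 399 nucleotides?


codons = nucleotides / 3
codons = 399 / 3 = 133

133


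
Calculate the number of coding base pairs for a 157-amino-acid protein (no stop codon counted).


Each amino acid = 1 codon = 3 bp
bp = 157 * 3 = 471 bp

471 bp


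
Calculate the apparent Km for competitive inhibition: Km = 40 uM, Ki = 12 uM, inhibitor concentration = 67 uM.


Km_app = Km * (1 + [I]/Ki)
Km_app = 40 * (1 + 67/12)
Km_app = 263.3333 uM

263.3333 uM


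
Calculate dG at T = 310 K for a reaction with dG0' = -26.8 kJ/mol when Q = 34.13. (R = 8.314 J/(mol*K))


dG = dG0' + RT * ln(Q) / 1000
dG = -26.8 + 8.314 * 310 * ln(34.13) / 1000
dG = -17.7015 kJ/mol

-17.7015 kJ/mol


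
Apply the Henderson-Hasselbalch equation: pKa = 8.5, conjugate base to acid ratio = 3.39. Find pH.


pH = pKa + log10([A-]/[HA])
pH = 8.5 + log10(3.39)
pH = 9.0302

9.0302


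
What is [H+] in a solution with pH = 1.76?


[H+] = 10^(-pH)
[H+] = 10^(-1.76)
[H+] = 0.0174 M

0.0174 M


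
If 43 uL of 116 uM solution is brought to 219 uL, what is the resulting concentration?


C2 = C1 * V1 / V2
C2 = 116 * 43 / 219
C2 = 22.7763 uM

22.7763 uM


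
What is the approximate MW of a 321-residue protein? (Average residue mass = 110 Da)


MW = n_residues * 110 Da
MW = 321 * 110
MW = 35310 Da

35310 Da


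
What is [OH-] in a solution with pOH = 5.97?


[OH-] = 10^(-pOH)
[OH-] = 10^(-5.97)
[OH-] = 1.072e-06 M

1.072e-06 M


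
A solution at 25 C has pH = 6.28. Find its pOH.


pOH = 14 - pH
pOH = 14 - 6.28
pOH = 7.72

7.72


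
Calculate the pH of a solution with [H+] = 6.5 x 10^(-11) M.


pH = -log10([H+])
pH = -log10(6.5 x 10^(-11))
pH = 10.1871

10.1871


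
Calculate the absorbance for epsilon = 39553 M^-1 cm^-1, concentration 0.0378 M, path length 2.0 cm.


A = epsilon * c * l
A = 39553 * 0.0378 * 2.0
A = 2990.2068

2990.2068


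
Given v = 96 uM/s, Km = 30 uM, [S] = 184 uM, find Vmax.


Vmax = v * (Km + [S]) / [S]
Vmax = 96 * (30 + 184) / 184
Vmax = 111.6522 uM/s

111.6522 uM/s


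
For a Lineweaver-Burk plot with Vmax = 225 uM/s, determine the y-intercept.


y-intercept = 1/Vmax
= 1/225
= 0.0044 s/uM

0.0044 s/uM


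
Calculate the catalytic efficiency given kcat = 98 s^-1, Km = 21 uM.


Catalytic efficiency = kcat / Km
= 98 / 21
= 4.6667 uM^-1*s^-1

4.6667 uM^-1*s^-1


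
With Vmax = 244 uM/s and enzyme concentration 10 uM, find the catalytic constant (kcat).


kcat = Vmax / [E]t
kcat = 244 / 10
kcat = 24.4 s^-1

24.4 s^-1


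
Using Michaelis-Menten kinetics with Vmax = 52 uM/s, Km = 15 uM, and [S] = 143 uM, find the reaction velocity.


v = Vmax * [S] / (Km + [S])
v = 52 * 143 / (15 + 143)
v = 47.0633 uM/s

47.0633 uM/s


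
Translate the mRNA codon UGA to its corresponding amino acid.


Standard genetic code lookup.
Codon UGA -> Stop

Stop


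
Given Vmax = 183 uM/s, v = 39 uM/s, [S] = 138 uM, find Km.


Km = [S] * (Vmax - v) / v
Km = 138 * (183 - 39) / 39
Km = 509.5385 uM

509.5385 uM


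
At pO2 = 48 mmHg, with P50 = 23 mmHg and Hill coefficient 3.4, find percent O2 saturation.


Y = pO2^n / (P50^n + pO2^n)
Y = 48^3.4 / (23^3.4 + 48^3.4)
Y = 92.42%

92.42%


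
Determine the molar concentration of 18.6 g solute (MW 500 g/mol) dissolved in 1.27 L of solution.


C = (mass / MW) / volume
C = (18.6 / 500) / 1.27
C = 0.0293 M

0.0293 M


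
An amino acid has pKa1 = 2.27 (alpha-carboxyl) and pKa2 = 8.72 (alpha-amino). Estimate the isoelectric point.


pI = (pKa1 + pKa2) / 2
pI = (2.27 + 8.72) / 2
pI = 5.495

5.495


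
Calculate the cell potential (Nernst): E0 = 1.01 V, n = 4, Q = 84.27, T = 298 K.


E = E0 - (RT/nF) * ln(Q)
E = 1.01 - (8.314 * 298 / (4 * 96485)) * ln(84.27)
E = 0.9815 V

0.9815 V


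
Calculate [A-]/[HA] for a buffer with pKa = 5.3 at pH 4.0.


[A-]/[HA] = 10^(pH - pKa)
= 10^(4.0 - 5.3)
= 0.0501

0.0501


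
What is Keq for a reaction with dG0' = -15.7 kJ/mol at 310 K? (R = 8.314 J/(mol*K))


Keq = exp(-dG0 * 1000 / (R * T))
Keq = exp(-(-15.7) * 1000 / (8.314 * 310))
Keq = 442.1069

442.1069


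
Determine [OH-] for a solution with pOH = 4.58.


[OH-] = 10^(-pOH)
[OH-] = 10^(-4.58)
[OH-] = 2.630e-05 M

2.630e-05 M


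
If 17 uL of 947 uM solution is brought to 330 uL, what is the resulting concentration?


C2 = C1 * V1 / V2
C2 = 947 * 17 / 330
C2 = 48.7848 uM

48.7848 uM


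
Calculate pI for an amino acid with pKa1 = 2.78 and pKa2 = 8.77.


pI = (pKa1 + pKa2) / 2
pI = (2.78 + 8.77) / 2
pI = 5.775

5.775


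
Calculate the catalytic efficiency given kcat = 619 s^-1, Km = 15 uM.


Catalytic efficiency = kcat / Km
= 619 / 15
= 41.2667 uM^-1*s^-1

41.2667 uM^-1*s^-1


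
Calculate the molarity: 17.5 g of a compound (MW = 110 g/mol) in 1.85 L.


C = (mass / MW) / volume
C = (17.5 / 110) / 1.85
C = 0.086 M

0.086 M


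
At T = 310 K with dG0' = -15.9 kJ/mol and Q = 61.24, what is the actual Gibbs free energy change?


dG = dG0' + RT * ln(Q) / 1000
dG = -15.9 + 8.314 * 310 * ln(61.24) / 1000
dG = -5.2948 kJ/mol

-5.2948 kJ/mol


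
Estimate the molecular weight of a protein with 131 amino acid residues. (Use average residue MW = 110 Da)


MW = n_residues * 110 Da
MW = 131 * 110
MW = 14410 Da

14410 Da


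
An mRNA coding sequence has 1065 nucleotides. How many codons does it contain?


codons = nucleotides / 3
codons = 1065 / 3 = 355

355


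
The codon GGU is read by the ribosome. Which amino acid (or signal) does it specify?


Standard genetic code lookup.
Codon GGU -> Gly

Gly


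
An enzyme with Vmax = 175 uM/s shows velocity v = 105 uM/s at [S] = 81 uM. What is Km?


Km = [S] * (Vmax - v) / v
Km = 81 * (175 - 105) / 105
Km = 54.0 uM

54.0 uM


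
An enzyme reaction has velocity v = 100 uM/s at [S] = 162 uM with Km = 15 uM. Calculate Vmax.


Vmax = v * (Km + [S]) / [S]
Vmax = 100 * (15 + 162) / 162
Vmax = 109.2593 uM/s

109.2593 uM/s


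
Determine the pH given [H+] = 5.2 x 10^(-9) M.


pH = -log10([H+])
pH = -log10(5.2 x 10^(-9))
pH = 8.284

8.284


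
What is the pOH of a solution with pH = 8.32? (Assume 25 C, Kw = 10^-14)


pOH = 14 - pH
pOH = 14 - 8.32
pOH = 5.68

5.68


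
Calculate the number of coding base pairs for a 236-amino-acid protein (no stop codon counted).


Each amino acid = 1 codon = 3 bp
bp = 236 * 3 = 708 bp

708 bp


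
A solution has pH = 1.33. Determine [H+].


[H+] = 10^(-pH)
[H+] = 10^(-1.33)
[H+] = 0.0468 M

0.0468 M


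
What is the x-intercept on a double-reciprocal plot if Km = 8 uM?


x-intercept = -1/Km
= -1/8
= -0.125 1/uM

-0.125 1/uM


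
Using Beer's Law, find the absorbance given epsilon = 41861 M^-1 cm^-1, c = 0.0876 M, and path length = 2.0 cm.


A = epsilon * c * l
A = 41861 * 0.0876 * 2.0
A = 7334.0472

7334.0472


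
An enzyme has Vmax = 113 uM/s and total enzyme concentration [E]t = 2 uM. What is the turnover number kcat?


kcat = Vmax / [E]t
kcat = 113 / 2
kcat = 56.5 s^-1

56.5 s^-1


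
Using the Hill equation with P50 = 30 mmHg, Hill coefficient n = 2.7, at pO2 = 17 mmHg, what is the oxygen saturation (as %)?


Y = pO2^n / (P50^n + pO2^n)
Y = 17^2.7 / (30^2.7 + 17^2.7)
Y = 17.75%

17.75%


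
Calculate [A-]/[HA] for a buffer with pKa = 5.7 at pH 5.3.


[A-]/[HA] = 10^(pH - pKa)
= 10^(5.3 - 5.7)
= 0.3981

0.3981


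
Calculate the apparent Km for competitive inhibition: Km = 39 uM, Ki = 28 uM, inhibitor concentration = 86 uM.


Km_app = Km * (1 + [I]/Ki)
Km_app = 39 * (1 + 86/28)
Km_app = 158.7857 uM

158.7857 uM


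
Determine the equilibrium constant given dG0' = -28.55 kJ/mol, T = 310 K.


Keq = exp(-dG0 * 1000 / (R * T))
Keq = exp(-(-28.55) * 1000 / (8.314 * 310))
Keq = 64686.7888

64686.7888


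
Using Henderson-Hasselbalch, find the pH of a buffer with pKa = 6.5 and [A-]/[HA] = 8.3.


pH = pKa + log10([A-]/[HA])
pH = 6.5 + log10(8.3)
pH = 7.4191

7.4191


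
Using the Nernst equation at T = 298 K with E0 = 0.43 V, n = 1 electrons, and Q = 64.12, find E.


E = E0 - (RT/nF) * ln(Q)
E = 0.43 - (8.314 * 298 / (1 * 96485)) * ln(64.12)
E = 0.3232 V

0.3232 V


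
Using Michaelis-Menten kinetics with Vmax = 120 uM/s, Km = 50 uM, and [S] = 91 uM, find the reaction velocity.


v = Vmax * [S] / (Km + [S])
v = 120 * 91 / (50 + 91)
v = 77.4468 uM/s

77.4468 uM/s


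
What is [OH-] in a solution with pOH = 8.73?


[OH-] = 10^(-pOH)
[OH-] = 10^(-8.73)
[OH-] = 1.862e-09 M

1.862e-09 M


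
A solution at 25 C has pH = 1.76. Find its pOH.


pOH = 14 - pH
pOH = 14 - 1.76
pOH = 12.24

12.24


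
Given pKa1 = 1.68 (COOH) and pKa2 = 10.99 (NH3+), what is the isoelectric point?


pI = (pKa1 + pKa2) / 2
pI = (1.68 + 10.99) / 2
pI = 6.335

6.335


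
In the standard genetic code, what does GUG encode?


Standard genetic code lookup.
Codon GUG -> Val

Val


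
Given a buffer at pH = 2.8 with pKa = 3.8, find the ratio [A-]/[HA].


[A-]/[HA] = 10^(pH - pKa)
= 10^(2.8 - 3.8)
= 0.1

0.1


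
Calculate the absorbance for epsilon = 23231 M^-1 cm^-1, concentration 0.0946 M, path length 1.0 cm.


A = epsilon * c * l
A = 23231 * 0.0946 * 1.0
A = 2197.6526

2197.6526


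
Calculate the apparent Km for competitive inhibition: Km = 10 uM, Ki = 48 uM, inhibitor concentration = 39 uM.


Km_app = Km * (1 + [I]/Ki)
Km_app = 10 * (1 + 39/48)
Km_app = 18.125 uM

18.125 uM


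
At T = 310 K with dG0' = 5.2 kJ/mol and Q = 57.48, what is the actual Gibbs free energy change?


dG = dG0' + RT * ln(Q) / 1000
dG = 5.2 + 8.314 * 310 * ln(57.48) / 1000
dG = 15.6419 kJ/mol

15.6419 kJ/mol


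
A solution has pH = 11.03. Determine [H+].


[H+] = 10^(-pH)
[H+] = 10^(-11.03)
[H+] = 9.333e-12 M

9.333e-12 M


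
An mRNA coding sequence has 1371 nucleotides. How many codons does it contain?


codons = nucleotides / 3
codons = 1371 / 3 = 457

457


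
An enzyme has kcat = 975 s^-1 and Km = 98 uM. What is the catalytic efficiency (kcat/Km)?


Catalytic efficiency = kcat / Km
= 975 / 98
= 9.949 uM^-1*s^-1

9.949 uM^-1*s^-1


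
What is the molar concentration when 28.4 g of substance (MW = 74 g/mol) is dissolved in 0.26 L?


C = (mass / MW) / volume
C = (28.4 / 74) / 0.26
C = 1.4761 M

1.4761 M


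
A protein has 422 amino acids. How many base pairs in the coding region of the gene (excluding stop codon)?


Each amino acid = 1 codon = 3 bp
bp = 422 * 3 = 1266 bp

1266 bp


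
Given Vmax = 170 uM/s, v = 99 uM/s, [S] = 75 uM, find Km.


Km = [S] * (Vmax - v) / v
Km = 75 * (170 - 99) / 99
Km = 53.7879 uM

53.7879 uM


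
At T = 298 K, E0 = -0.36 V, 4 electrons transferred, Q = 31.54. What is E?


E = E0 - (RT/nF) * ln(Q)
E = -0.36 - (8.314 * 298 / (4 * 96485)) * ln(31.54)
E = -0.3822 V

-0.3822 V


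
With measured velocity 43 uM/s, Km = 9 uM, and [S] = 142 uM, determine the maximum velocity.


Vmax = v * (Km + [S]) / [S]
Vmax = 43 * (9 + 142) / 142
Vmax = 45.7254 uM/s

45.7254 uM/s


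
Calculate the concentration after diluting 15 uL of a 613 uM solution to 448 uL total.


C2 = C1 * V1 / V2
C2 = 613 * 15 / 448
C2 = 20.5246 uM

20.5246 uM


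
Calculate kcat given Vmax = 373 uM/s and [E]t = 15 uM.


kcat = Vmax / [E]t
kcat = 373 / 15
kcat = 24.8667 s^-1

24.8667 s^-1


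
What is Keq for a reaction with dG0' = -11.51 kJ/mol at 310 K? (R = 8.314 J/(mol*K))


Keq = exp(-dG0 * 1000 / (R * T))
Keq = exp(-(-11.51) * 1000 / (8.314 * 310))
Keq = 86.9945

86.9945


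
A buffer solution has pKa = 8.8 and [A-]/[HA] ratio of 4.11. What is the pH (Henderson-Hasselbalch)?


pH = pKa + log10([A-]/[HA])
pH = 8.8 + log10(4.11)
pH = 9.4138

9.4138


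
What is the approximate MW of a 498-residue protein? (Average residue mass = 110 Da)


MW = n_residues * 110 Da
MW = 498 * 110
MW = 54780 Da

54780 Da


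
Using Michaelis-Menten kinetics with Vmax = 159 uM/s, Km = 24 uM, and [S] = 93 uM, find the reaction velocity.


v = Vmax * [S] / (Km + [S])
v = 159 * 93 / (24 + 93)
v = 126.3846 uM/s

126.3846 uM/s


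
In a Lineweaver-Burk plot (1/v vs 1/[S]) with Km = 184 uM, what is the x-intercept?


x-intercept = -1/Km
= -1/184
= -0.0054 1/uM

-0.0054 1/uM


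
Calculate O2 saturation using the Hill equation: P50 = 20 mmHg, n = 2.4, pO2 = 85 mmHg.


Y = pO2^n / (P50^n + pO2^n)
Y = 85^2.4 / (20^2.4 + 85^2.4)
Y = 96.99%

96.99%


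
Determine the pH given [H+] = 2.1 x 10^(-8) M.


pH = -log10([H+])
pH = -log10(2.1 x 10^(-8))
pH = 7.6778

7.6778


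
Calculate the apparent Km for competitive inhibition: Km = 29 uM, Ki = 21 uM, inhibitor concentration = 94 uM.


Km_app = Km * (1 + [I]/Ki)
Km_app = 29 * (1 + 94/21)
Km_app = 158.8095 uM

158.8095 uM


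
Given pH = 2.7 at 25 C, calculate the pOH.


pOH = 14 - pH
pOH = 14 - 2.7
pOH = 11.3

11.3


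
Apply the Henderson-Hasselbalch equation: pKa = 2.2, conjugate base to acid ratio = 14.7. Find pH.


pH = pKa + log10([A-]/[HA])
pH = 2.2 + log10(14.7)
pH = 3.3673

3.3673


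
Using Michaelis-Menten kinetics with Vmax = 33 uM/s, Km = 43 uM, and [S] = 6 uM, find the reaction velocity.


v = Vmax * [S] / (Km + [S])
v = 33 * 6 / (43 + 6)
v = 4.0408 uM/s

4.0408 uM/s


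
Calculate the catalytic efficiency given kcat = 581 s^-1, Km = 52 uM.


Catalytic efficiency = kcat / Km
= 581 / 52
= 11.1731 uM^-1*s^-1

11.1731 uM^-1*s^-1


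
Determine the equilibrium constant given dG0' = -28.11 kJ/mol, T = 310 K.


Keq = exp(-dG0 * 1000 / (R * T))
Keq = exp(-(-28.11) * 1000 / (8.314 * 310))
Keq = 54534.7624

54534.7624


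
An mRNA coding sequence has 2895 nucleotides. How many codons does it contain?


codons = nucleotides / 3
codons = 2895 / 3 = 965

965


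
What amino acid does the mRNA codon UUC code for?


Standard genetic code lookup.
Codon UUC -> Phe

Phe


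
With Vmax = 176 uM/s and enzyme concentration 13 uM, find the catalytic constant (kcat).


kcat = Vmax / [E]t
kcat = 176 / 13
kcat = 13.5385 s^-1

13.5385 s^-1


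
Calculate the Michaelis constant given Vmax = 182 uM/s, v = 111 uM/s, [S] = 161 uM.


Km = [S] * (Vmax - v) / v
Km = 161 * (182 - 111) / 111
Km = 102.982 uM

102.982 uM


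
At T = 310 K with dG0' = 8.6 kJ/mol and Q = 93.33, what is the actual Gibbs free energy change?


dG = dG0' + RT * ln(Q) / 1000
dG = 8.6 + 8.314 * 310 * ln(93.33) / 1000
dG = 20.2912 kJ/mol

20.2912 kJ/mol


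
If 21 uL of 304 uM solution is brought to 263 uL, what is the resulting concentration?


C2 = C1 * V1 / V2
C2 = 304 * 21 / 263
C2 = 24.2738 uM

24.2738 uM


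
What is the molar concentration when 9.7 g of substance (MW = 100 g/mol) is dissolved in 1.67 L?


C = (mass / MW) / volume
C = (9.7 / 100) / 1.67
C = 0.0581 M

0.0581 M


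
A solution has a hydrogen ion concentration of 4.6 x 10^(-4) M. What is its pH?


pH = -log10([H+])
pH = -log10(4.6 x 10^(-4))
pH = 3.3372

3.3372


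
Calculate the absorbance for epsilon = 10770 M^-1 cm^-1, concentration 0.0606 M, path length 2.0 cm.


A = epsilon * c * l
A = 10770 * 0.0606 * 2.0
A = 1305.324

1305.324


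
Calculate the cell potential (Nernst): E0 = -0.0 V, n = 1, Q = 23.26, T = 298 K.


E = E0 - (RT/nF) * ln(Q)
E = -0.0 - (8.314 * 298 / (1 * 96485)) * ln(23.26)
E = -0.0808 V

-0.0808 V


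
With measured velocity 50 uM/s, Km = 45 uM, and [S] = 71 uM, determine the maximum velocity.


Vmax = v * (Km + [S]) / [S]
Vmax = 50 * (45 + 71) / 71
Vmax = 81.6901 uM/s

81.6901 uM/s


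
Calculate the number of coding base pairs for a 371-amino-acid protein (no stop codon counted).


Each amino acid = 1 codon = 3 bp
bp = 371 * 3 = 1113 bp

1113 bp


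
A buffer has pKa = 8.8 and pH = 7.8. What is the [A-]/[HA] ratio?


[A-]/[HA] = 10^(pH - pKa)
= 10^(7.8 - 8.8)
= 0.1

0.1


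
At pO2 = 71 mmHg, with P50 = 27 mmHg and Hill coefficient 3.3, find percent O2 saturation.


Y = pO2^n / (P50^n + pO2^n)
Y = 71^3.3 / (27^3.3 + 71^3.3)
Y = 96.05%

96.05%


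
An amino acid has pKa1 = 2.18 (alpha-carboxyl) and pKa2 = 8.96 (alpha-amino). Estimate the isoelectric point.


pI = (pKa1 + pKa2) / 2
pI = (2.18 + 8.96) / 2
pI = 5.57

5.57


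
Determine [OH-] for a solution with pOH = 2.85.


[OH-] = 10^(-pOH)
[OH-] = 10^(-2.85)
[OH-] = 0.0014 M

0.0014 M


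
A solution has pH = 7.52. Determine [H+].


[H+] = 10^(-pH)
[H+] = 10^(-7.52)
[H+] = 3.020e-08 M

3.020e-08 M


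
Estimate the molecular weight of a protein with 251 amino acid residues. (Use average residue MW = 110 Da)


MW = n_residues * 110 Da
MW = 251 * 110
MW = 27610 Da

27610 Da


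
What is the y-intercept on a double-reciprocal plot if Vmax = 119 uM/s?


y-intercept = 1/Vmax
= 1/119
= 0.0084 s/uM

0.0084 s/uM


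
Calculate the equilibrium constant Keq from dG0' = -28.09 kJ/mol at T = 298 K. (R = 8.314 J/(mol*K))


Keq = exp(-dG0 * 1000 / (R * T))
Keq = exp(-(-28.09) * 1000 / (8.314 * 298))
Keq = 83927.8592

83927.8592


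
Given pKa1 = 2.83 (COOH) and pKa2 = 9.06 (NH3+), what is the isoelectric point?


pI = (pKa1 + pKa2) / 2
pI = (2.83 + 9.06) / 2
pI = 5.945

5.945


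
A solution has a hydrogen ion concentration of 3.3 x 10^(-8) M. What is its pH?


pH = -log10([H+])
pH = -log10(3.3 x 10^(-8))
pH = 7.4815

7.4815


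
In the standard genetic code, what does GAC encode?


Standard genetic code lookup.
Codon GAC -> Asp

Asp


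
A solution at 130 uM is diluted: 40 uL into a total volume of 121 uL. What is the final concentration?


C2 = C1 * V1 / V2
C2 = 130 * 40 / 121
C2 = 42.9752 uM

42.9752 uM


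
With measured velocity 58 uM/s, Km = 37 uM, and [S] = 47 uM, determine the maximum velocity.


Vmax = v * (Km + [S]) / [S]
Vmax = 58 * (37 + 47) / 47
Vmax = 103.6596 uM/s

103.6596 uM/s


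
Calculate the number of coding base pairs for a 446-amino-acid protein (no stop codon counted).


Each amino acid = 1 codon = 3 bp
bp = 446 * 3 = 1338 bp

1338 bp


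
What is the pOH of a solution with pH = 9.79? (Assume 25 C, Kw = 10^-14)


pOH = 14 - pH
pOH = 14 - 9.79
pOH = 4.21

4.21


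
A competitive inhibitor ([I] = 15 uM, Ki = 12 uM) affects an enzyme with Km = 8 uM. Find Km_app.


Km_app = Km * (1 + [I]/Ki)
Km_app = 8 * (1 + 15/12)
Km_app = 18.0 uM

18.0 uM


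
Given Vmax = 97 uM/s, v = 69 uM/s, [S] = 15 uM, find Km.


Km = [S] * (Vmax - v) / v
Km = 15 * (97 - 69) / 69
Km = 6.087 uM

6.087 uM


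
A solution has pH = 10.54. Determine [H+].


[H+] = 10^(-pH)
[H+] = 10^(-10.54)
[H+] = 2.884e-11 M

2.884e-11 M


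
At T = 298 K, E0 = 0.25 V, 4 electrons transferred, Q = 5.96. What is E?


E = E0 - (RT/nF) * ln(Q)
E = 0.25 - (8.314 * 298 / (4 * 96485)) * ln(5.96)
E = 0.2385 V

0.2385 V


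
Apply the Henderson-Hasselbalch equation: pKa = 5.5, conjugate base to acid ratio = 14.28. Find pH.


pH = pKa + log10([A-]/[HA])
pH = 5.5 + log10(14.28)
pH = 6.6547

6.6547


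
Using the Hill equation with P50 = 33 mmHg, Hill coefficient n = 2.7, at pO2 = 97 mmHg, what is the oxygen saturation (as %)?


Y = pO2^n / (P50^n + pO2^n)
Y = 97^2.7 / (33^2.7 + 97^2.7)
Y = 94.84%

94.84%
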